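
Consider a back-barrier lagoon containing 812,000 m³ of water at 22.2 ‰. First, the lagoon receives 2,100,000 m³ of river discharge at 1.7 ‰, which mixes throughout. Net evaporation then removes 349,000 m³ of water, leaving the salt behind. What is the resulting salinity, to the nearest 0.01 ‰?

8.43 ‰

After mixing: salt = 812,000×22.2 + 2,100,000×1.7 = 21,596,400; volume = 2,912,000 m³
After evaporation: salt unchanged = 21,596,400; volume = 2,912,000 − 349,000 = 2,563,000 m³
S = 21,596,400 / 2,563,000 = 8.4262 ‰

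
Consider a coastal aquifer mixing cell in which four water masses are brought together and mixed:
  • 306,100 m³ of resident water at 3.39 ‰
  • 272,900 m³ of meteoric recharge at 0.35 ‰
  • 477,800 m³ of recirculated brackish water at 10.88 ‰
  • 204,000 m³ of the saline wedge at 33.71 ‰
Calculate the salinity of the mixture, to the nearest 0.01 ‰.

Conserving salt mass:
salt = 306,100×3.39 + 272,900×0.35 + 477,800×10.88 + 204,000×33.71 = 1,037,679 + 95,515 + 5,198,464 + 6,876,840 = 13,208,498
volume = 306,100 + 272,900 + 477,800 + 204,000 = 1,260,800 m³
S = 13,208,498 / 1,260,800 = 10.4763 ‰

10.48 ‰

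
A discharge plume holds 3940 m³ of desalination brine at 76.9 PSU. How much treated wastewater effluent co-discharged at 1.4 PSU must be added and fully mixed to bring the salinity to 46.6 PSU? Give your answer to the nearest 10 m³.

Salt balance: 3,940×76.9 + V×1.4 = (3,940+V)×46.6
302,986 + 1.4V = 183,604 + 46.6V
119,382 = 45.2V
V = 2,641.19 m³

2640 m³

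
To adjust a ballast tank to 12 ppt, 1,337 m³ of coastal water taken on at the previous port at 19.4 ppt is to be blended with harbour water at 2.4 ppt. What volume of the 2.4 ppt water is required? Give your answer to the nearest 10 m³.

Salt balance: 1,337×19.4 + V×2.4 = (1,337+V)×12
25,937.8 + 2.4V = 16,044 + 12V
9,893.8 = 9.6V
V = 1,030.6 m³

1030 m³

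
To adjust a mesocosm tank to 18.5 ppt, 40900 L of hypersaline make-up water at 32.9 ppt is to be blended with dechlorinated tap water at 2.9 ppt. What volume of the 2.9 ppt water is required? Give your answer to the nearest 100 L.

37800 L

Salt balance: 40,900×32.9 + V×2.9 = (40,900+V)×18.5
1,345,610 + 2.9V = 756,650 + 18.5V
588,960 = 15.6V
V = 37,753.85 L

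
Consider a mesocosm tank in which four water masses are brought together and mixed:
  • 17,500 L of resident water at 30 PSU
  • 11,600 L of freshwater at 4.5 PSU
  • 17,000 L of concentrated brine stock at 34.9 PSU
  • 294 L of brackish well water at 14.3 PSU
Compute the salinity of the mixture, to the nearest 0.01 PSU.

25.32 PSU

Salt balance:
salt = 17,500×30 + 11,600×4.5 + 17,000×34.9 + 294×14.3 = 525,000 + 52,200 + 593,300 + 4,204.2 = 1,174,704.2
volume = 17,500 + 11,600 + 17,000 + 294 = 46,394 L
S = 1,174,704.2 / 46,394 = 25.3202 PSU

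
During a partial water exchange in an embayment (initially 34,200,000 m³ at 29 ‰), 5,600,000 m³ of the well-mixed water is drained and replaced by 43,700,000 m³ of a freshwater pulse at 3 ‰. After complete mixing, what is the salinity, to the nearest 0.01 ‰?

Remaining after removal: 28,600,000 m³ at 29 ‰ (salt = 829,400,000)
After addition: salt = 829,400,000 + 43,700,000×3 = 960,500,000; volume = 72,300,000 m³
S = 960,500,000 / 72,300,000 = 13.2849 ‰

13.28 ‰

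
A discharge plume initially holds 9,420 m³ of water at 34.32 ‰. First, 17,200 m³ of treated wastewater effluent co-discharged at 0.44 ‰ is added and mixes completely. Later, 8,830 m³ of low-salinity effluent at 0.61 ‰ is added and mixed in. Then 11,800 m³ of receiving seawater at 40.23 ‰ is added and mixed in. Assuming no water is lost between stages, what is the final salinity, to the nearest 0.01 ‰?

Total salt / total volume:
Initial salt = 9,420×34.32 = 323,294.4
After stage 1: salt = 323,294.4 + 17,200×0.44 = 330,862.4; volume = 26,620 m³; S = 12.429 ‰
After stage 2: salt = 330,862.4 + 8,830×0.61 = 336,248.7; volume = 35,450 m³; S = 9.485 ‰
After stage 3: salt = 336,248.7 + 11,800×40.23 = 810,962.7; volume = 47,250 m³
S = 810,962.7 / 47,250 = 17.1632 ‰

17.16 ‰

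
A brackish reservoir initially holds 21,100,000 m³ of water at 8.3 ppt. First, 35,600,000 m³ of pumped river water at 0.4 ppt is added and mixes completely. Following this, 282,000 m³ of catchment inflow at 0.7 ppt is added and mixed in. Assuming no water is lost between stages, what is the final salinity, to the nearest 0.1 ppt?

By conservation of dissolved salt,
Initial salt = 21,100,000×8.3 = 175,130,000
After stage 1: salt = 175,130,000 + 35,600,000×0.4 = 189,370,000; volume = 56,700,000 m³; S = 3.34 ppt
After stage 2: salt = 189,370,000 + 282,000×0.7 = 189,567,400; volume = 56,982,000 m³
S = 189,567,400 / 56,982,000 = 3.3268 ppt

3.3 ppt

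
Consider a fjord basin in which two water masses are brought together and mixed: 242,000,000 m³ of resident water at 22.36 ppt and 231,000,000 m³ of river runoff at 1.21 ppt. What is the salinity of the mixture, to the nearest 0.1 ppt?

Mass of salt is conserved:
salt = 242,000,000×22.36 + 231,000,000×1.21 = 5,411,120,000 + 279,510,000 = 5,690,630,000
volume = 242,000,000 + 231,000,000 = 473,000,000 m³
S = 5,690,630,000 / 473,000,000 = 12.031 ppt

12.0 ppt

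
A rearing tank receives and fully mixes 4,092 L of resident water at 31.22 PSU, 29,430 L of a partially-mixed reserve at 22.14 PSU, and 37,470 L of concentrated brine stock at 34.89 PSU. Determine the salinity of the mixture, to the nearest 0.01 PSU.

29.39 PSU

Weighted by volume,
salt = 4,092×31.22 + 29,430×22.14 + 37,470×34.89 = 127,752.24 + 651,580.2 + 1,307,328.3 = 2,086,660.74
volume = 4,092 + 29,430 + 37,470 = 70,992 L
S = 2,086,660.74 / 70,992 = 29.3929 PSU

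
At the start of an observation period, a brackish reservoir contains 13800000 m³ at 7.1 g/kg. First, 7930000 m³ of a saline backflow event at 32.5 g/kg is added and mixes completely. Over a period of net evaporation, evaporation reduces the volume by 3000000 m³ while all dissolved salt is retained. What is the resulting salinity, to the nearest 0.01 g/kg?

18.99 g/kg

After mixing: salt = 13,800,000×7.1 + 7,930,000×32.5 = 355,705,000; volume = 21,730,000 m³
After evaporation: salt unchanged = 355,705,000; volume = 21,730,000 − 3,000,000 = 18,730,000 m³
S = 355,705,000 / 18,730,000 = 18.9912 g/kg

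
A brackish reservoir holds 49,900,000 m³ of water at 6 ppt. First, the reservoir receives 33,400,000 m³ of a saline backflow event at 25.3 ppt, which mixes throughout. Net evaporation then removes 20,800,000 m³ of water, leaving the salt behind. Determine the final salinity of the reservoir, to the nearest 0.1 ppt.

After mixing: salt = 49,900,000×6 + 33,400,000×25.3 = 1,144,420,000; volume = 83,300,000 m³
After evaporation: salt unchanged = 1,144,420,000; volume = 83,300,000 − 20,800,000 = 62,500,000 m³
S = 1,144,420,000 / 62,500,000 = 18.3107 ppt

18.3 ppt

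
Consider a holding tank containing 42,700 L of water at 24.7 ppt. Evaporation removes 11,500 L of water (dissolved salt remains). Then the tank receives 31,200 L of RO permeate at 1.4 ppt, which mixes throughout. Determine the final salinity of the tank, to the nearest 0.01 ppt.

17.60 ppt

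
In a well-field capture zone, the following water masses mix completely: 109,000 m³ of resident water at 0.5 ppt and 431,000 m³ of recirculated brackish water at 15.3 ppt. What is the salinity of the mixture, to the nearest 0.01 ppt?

12.31 ppt

Mass of salt is conserved:
salt = 109,000×0.5 + 431,000×15.3 = 54,500 + 6,594,300 = 6,648,800
volume = 109,000 + 431,000 = 540,000 m³
S = 6,648,800 / 540,000 = 12.3126 ppt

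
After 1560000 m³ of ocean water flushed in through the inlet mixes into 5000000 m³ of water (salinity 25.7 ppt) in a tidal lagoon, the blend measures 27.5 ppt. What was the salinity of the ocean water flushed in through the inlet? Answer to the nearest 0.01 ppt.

33.27 ppt

Salt balance: 5,000,000×25.7 + 1,560,000×S = 6,560,000×27.5
128,500,000 + 1,560,000·S = 180,400,000
S = (180,400,000 − 128,500,000) / 1,560,000 = 33.2692 ppt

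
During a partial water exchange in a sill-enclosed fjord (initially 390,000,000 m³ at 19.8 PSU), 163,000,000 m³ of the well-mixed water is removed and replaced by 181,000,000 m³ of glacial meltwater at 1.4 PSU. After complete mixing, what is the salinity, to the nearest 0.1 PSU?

11.6 PSU

Remaining after removal: 227,000,000 m³ at 19.8 PSU (salt = 4,494,600,000)
After addition: salt = 4,494,600,000 + 181,000,000×1.4 = 4,748,000,000; volume = 408,000,000 m³
S = 4,748,000,000 / 408,000,000 = 11.6373 PSU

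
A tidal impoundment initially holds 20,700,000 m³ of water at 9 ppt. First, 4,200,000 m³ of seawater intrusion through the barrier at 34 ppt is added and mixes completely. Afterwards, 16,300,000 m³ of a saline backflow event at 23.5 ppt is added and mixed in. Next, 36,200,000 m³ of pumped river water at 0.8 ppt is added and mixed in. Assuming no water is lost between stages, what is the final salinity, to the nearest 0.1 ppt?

By conservation of dissolved salt,
Initial salt = 20,700,000×9 = 186,300,000
After stage 1: salt = 186,300,000 + 4,200,000×34 = 329,100,000; volume = 24,900,000 m³; S = 13.217 ppt
After stage 2: salt = 329,100,000 + 16,300,000×23.5 = 712,150,000; volume = 41,200,000 m³; S = 17.285 ppt
After stage 3: salt = 712,150,000 + 36,200,000×0.8 = 741,110,000; volume = 77,400,000 m³
S = 741,110,000 / 77,400,000 = 9.5751 ppt

9.6 ppt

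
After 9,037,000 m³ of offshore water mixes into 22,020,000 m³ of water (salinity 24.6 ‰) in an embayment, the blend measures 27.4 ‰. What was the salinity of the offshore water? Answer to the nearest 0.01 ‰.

Salt balance: 22,020,000×24.6 + 9,037,000×S = 31,057,000×27.4
541,692,000 + 9,037,000·S = 850,961,800
S = (850,961,800 − 541,692,000) / 9,037,000 = 34.2226 ‰

34.22 ‰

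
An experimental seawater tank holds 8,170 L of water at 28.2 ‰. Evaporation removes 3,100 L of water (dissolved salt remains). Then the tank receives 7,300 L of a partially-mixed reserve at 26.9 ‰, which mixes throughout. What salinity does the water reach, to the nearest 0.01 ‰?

34.50 ‰

After evaporation: salt = 8,170×28.2 = 230,394; volume = 8,170 − 3,100 = 5,070 L
After mixing: salt = 230,394 + 7,300×26.9 = 426,764; volume = 5,070 + 7,300 = 12,370 L
S = 426,764 / 12,370 = 34.4999 ‰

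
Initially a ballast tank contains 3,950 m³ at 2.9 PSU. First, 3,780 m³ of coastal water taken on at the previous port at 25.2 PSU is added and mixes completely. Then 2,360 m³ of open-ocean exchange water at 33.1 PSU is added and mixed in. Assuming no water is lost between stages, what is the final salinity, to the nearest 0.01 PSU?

Mass of salt is conserved:
Initial salt = 3,950×2.9 = 11,455
After stage 1: salt = 11,455 + 3,780×25.2 = 106,711; volume = 7,730 m³; S = 13.805 PSU
After stage 2: salt = 106,711 + 2,360×33.1 = 184,827; volume = 10,090 m³
S = 184,827 / 10,090 = 18.3178 PSU

18.32 PSU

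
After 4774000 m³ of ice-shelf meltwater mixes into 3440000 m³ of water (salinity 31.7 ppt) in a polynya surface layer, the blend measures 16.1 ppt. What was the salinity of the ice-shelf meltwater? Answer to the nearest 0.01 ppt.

4.86 ppt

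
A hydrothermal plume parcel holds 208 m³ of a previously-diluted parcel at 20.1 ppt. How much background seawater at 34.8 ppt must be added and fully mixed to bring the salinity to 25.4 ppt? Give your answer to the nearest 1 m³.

Salt balance: 208×20.1 + V×34.8 = (208+V)×25.4
4,180.8 + 34.8V = 5,283.2 + 25.4V
1,102.4 = 9.4V
V = 117.28 m³

117 m³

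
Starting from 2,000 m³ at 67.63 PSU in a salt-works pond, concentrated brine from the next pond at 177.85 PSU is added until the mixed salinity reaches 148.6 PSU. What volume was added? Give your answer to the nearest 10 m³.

5540 m³

Salt balance: 2,000×67.63 + V×177.85 = (2,000+V)×148.6
135,260 + 177.85V = 297,200 + 148.6V
161,940 = 29.25V
V = 5,536.41 m³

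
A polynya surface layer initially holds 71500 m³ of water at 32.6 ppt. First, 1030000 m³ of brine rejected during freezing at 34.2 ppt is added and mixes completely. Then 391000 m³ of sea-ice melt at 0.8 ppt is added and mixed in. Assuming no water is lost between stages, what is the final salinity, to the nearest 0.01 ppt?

25.37 ppt

Salt balance:
Initial salt = 71,500×32.6 = 2,330,900
After stage 1: salt = 2,330,900 + 1,030,000×34.2 = 37,556,900; volume = 1,101,500 m³; S = 34.096 ppt
After stage 2: salt = 37,556,900 + 391,000×0.8 = 37,869,700; volume = 1,492,500 m³
S = 37,869,700 / 1,492,500 = 25.3733 ppt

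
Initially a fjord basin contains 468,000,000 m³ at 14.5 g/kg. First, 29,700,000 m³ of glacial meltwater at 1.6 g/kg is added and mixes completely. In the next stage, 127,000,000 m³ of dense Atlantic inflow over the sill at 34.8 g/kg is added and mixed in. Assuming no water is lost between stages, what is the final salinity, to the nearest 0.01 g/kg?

18.01 g/kg

Total salt / total volume:
Initial salt = 468,000,000×14.5 = 6,786,000,000
After stage 1: salt = 6,786,000,000 + 29,700,000×1.6 = 6,833,520,000; volume = 497,700,000 m³; S = 13.73 g/kg
After stage 2: salt = 6,833,520,000 + 127,000,000×34.8 = 11,253,120,000; volume = 624,700,000 m³
S = 11,253,120,000 / 624,700,000 = 18.0136 g/kg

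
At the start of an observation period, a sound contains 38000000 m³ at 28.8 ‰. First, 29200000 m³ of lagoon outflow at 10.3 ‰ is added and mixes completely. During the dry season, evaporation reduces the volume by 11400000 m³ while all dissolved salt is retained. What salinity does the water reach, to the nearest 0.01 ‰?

25.00 ‰

After mixing: salt = 38,000,000×28.8 + 29,200,000×10.3 = 1,395,160,000; volume = 67,200,000 m³
After evaporation: salt unchanged = 1,395,160,000; volume = 67,200,000 − 11,400,000 = 55,800,000 m³
S = 1,395,160,000 / 55,800,000 = 25.0029 ‰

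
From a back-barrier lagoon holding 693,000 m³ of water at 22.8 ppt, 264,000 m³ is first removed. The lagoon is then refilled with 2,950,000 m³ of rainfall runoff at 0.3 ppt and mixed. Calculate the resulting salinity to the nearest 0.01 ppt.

3.16 ppt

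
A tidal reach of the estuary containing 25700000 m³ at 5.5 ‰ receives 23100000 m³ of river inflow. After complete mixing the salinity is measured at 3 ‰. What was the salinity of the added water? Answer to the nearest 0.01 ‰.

Salt balance: 25,700,000×5.5 + 23,100,000×S = 48,800,000×3
141,350,000 + 23,100,000·S = 146,400,000
S = (146,400,000 − 141,350,000) / 23,100,000 = 0.2186 ‰

0.22 ‰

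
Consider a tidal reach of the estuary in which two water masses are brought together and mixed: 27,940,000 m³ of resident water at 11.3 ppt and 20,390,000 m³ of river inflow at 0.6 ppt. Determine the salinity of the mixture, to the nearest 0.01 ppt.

By conservation of dissolved salt,
salt = 27,940,000×11.3 + 20,390,000×0.6 = 315,722,000 + 12,234,000 = 327,956,000
volume = 27,940,000 + 20,390,000 = 48,330,000 m³
S = 327,956,000 / 48,330,000 = 6.7858 ppt

6.79 ppt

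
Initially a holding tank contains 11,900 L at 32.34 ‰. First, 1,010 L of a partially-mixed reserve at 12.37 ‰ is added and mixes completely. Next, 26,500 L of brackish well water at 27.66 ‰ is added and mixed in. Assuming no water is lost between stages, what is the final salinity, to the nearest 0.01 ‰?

Weighted by volume,
Initial salt = 11,900×32.34 = 384,846
After stage 1: salt = 384,846 + 1,010×12.37 = 397,339.7; volume = 12,910 L; S = 30.778 ‰
After stage 2: salt = 397,339.7 + 26,500×27.66 = 1,130,329.7; volume = 39,410 L
S = 1,130,329.7 / 39,410 = 28.6813 ‰

28.68 ‰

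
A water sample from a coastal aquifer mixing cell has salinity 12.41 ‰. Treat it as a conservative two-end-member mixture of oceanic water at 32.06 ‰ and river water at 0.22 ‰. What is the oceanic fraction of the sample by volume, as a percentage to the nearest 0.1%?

38.3%

Let g be the oceanic fraction. Salt balance per unit volume:
g×32.06 + (1−g)×0.22 = 12.41
g = (12.41 − 0.22) / (32.06 − 0.22) = 12.19/31.84 = 0.3829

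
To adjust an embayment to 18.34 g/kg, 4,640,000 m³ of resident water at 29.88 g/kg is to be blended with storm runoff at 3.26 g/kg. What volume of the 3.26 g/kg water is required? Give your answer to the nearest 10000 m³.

3550000 m³

Salt balance: 4,640,000×29.88 + V×3.26 = (4,640,000+V)×18.34
138,643,200 + 3.26V = 85,097,600 + 18.34V
53,545,600 = 15.08V
V = 3,550,769.23 m³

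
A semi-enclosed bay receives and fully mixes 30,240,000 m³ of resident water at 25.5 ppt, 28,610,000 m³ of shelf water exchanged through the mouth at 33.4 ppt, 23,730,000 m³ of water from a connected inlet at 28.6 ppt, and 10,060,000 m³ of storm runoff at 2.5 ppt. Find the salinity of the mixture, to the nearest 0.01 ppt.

26.24 ppt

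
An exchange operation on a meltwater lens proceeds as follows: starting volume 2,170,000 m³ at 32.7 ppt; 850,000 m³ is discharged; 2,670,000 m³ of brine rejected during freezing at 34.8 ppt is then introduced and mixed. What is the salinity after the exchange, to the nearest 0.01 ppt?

34.11 ppt

Remaining after removal: 1,320,000 m³ at 32.7 ppt (salt = 43,164,000)
After addition: salt = 43,164,000 + 2,670,000×34.8 = 136,080,000; volume = 3,990,000 m³
S = 136,080,000 / 3,990,000 = 34.1053 ppt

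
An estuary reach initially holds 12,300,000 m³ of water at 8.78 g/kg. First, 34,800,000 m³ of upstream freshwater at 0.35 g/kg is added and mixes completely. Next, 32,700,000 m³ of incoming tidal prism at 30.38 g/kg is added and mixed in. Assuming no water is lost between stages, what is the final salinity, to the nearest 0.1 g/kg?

14.0 g/kg

Salt balance:
Initial salt = 12,300,000×8.78 = 107,994,000
After stage 1: salt = 107,994,000 + 34,800,000×0.35 = 120,174,000; volume = 47,100,000 m³; S = 2.551 g/kg
After stage 2: salt = 120,174,000 + 32,700,000×30.38 = 1,113,600,000; volume = 79,800,000 m³
S = 1,113,600,000 / 79,800,000 = 13.9549 g/kg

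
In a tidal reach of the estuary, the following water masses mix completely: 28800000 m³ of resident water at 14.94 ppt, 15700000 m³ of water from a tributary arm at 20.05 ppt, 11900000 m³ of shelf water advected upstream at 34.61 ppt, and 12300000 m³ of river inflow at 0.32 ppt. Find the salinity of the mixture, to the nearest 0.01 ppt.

16.90 ppt

Mass of salt is conserved:
salt = 28,800,000×14.94 + 15,700,000×20.05 + 11,900,000×34.61 + 12,300,000×0.32 = 430,272,000 + 314,785,000 + 411,859,000 + 3,936,000 = 1,160,852,000
volume = 28,800,000 + 15,700,000 + 11,900,000 + 12,300,000 = 68,700,000 m³
S = 1,160,852,000 / 68,700,000 = 16.8974 ppt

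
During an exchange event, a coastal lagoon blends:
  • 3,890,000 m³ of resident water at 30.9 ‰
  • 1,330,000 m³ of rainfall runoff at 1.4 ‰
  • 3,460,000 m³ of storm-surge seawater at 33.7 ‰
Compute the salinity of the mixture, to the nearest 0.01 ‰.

27.50 ‰

Conserving salt mass:
salt = 3,890,000×30.9 + 1,330,000×1.4 + 3,460,000×33.7 = 120,201,000 + 1,862,000 + 116,602,000 = 238,665,000
volume = 3,890,000 + 1,330,000 + 3,460,000 = 8,680,000 m³
S = 238,665,000 / 8,680,000 = 27.496 ‰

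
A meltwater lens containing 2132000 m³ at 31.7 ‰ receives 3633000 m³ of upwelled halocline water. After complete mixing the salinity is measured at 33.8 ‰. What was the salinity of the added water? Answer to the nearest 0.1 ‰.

Salt balance: 2,132,000×31.7 + 3,633,000×S = 5,765,000×33.8
67,584,400 + 3,633,000·S = 194,857,000
S = (194,857,000 − 67,584,400) / 3,633,000 = 35.0324 ‰

35.0 ‰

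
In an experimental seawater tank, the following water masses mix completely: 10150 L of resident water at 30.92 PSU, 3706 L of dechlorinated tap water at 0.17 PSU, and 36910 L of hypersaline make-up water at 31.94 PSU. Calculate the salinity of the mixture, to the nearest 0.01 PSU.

29.42 PSU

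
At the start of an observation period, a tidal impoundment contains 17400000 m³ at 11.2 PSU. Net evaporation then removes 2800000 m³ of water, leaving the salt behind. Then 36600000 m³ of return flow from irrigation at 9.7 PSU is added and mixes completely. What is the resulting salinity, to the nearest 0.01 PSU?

After evaporation: salt = 17,400,000×11.2 = 194,880,000; volume = 17,400,000 − 2,800,000 = 14,600,000 m³
After mixing: salt = 194,880,000 + 36,600,000×9.7 = 549,900,000; volume = 14,600,000 + 36,600,000 = 51,200,000 m³
S = 549,900,000 / 51,200,000 = 10.7402 PSU

10.74 PSU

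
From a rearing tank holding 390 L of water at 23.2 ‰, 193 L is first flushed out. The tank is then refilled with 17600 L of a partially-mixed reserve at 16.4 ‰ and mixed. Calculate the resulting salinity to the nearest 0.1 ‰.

16.5 ‰

Remaining after removal: 197 L at 23.2 ‰ (salt = 4,570.4)
After addition: salt = 4,570.4 + 17,600×16.4 = 293,210.4; volume = 17,797 L
S = 293,210.4 / 17,797 = 16.4753 ‰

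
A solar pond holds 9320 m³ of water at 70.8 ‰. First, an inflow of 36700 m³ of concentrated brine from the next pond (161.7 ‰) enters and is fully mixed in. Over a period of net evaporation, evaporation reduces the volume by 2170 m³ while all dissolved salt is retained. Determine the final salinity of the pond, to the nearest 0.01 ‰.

After mixing: salt = 9,320×70.8 + 36,700×161.7 = 6,594,246; volume = 46,020 m³
After evaporation: salt unchanged = 6,594,246; volume = 46,020 − 2,170 = 43,850 m³
S = 6,594,246 / 43,850 = 150.3819 ‰

150.38 ‰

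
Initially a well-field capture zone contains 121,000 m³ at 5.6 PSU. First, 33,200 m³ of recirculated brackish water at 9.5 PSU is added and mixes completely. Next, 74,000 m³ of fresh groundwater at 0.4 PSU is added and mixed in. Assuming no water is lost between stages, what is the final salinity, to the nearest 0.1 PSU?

Total salt / total volume:
Initial salt = 121,000×5.6 = 677,600
After stage 1: salt = 677,600 + 33,200×9.5 = 993,000; volume = 154,200 m³; S = 6.44 PSU
After stage 2: salt = 993,000 + 74,000×0.4 = 1,022,600; volume = 228,200 m³
S = 1,022,600 / 228,200 = 4.4812 PSU

4.5 PSU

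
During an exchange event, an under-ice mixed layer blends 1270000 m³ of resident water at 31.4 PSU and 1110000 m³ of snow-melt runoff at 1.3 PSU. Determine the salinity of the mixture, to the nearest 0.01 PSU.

Mass of salt is conserved:
salt = 1,270,000×31.4 + 1,110,000×1.3 = 39,878,000 + 1,443,000 = 41,321,000
volume = 1,270,000 + 1,110,000 = 2,380,000 m³
S = 41,321,000 / 2,380,000 = 17.3618 PSU

17.36 PSU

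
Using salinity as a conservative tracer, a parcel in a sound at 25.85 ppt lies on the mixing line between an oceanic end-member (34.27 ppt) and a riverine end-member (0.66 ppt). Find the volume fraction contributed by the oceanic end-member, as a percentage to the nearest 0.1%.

Let g be the oceanic fraction. Salt balance per unit volume:
g×34.27 + (1−g)×0.66 = 25.85
g = (25.85 − 0.66) / (34.27 − 0.66) = 25.19/33.61 = 0.7495

74.9%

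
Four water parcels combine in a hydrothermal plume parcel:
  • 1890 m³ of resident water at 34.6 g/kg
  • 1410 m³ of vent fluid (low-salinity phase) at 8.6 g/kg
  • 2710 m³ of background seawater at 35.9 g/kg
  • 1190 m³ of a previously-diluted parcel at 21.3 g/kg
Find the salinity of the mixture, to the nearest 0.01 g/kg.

Weighted by volume,
salt = 1,890×34.6 + 1,410×8.6 + 2,710×35.9 + 1,190×21.3 = 65,394 + 12,126 + 97,289 + 25,347 = 200,156
volume = 1,890 + 1,410 + 2,710 + 1,190 = 7,200 m³
S = 200,156 / 7,200 = 27.7994 g/kg

27.80 g/kg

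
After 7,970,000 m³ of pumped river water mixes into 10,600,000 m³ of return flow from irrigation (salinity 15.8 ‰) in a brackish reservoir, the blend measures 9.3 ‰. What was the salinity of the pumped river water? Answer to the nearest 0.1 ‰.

Salt balance: 10,600,000×15.8 + 7,970,000×S = 18,570,000×9.3
167,480,000 + 7,970,000·S = 172,701,000
S = (172,701,000 − 167,480,000) / 7,970,000 = 0.6551 ‰

0.7 ‰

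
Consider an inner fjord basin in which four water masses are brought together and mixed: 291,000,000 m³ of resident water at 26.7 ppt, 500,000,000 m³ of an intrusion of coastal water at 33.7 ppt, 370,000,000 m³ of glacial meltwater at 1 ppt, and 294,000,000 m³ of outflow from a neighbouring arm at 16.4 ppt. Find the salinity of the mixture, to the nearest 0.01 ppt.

20.49 ppt

Conserving salt mass:
salt = 291,000,000×26.7 + 500,000,000×33.7 + 370,000,000×1 + 294,000,000×16.4 = 7,769,700,000 + 16,850,000,000 + 370,000,000 + 4,821,600,000 = 29,811,300,000
volume = 291,000,000 + 500,000,000 + 370,000,000 + 294,000,000 = 1,455,000,000 m³
S = 29,811,300,000 / 1,455,000,000 = 20.4889 ppt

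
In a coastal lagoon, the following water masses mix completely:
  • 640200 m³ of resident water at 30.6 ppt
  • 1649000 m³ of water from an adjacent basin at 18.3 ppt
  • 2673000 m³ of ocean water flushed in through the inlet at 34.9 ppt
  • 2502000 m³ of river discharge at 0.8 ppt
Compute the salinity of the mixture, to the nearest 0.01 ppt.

Total salt / total volume:
salt = 640,200×30.6 + 1,649,000×18.3 + 2,673,000×34.9 + 2,502,000×0.8 = 19,590,120 + 30,176,700 + 93,287,700 + 2,001,600 = 145,056,120
volume = 640,200 + 1,649,000 + 2,673,000 + 2,502,000 = 7,464,200 m³
S = 145,056,120 / 7,464,200 = 19.4336 ppt

19.43 ppt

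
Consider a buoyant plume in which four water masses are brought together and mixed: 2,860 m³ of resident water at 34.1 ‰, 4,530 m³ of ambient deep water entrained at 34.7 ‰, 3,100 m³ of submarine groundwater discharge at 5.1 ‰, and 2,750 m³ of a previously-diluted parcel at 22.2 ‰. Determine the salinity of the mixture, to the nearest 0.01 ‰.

By conservation of dissolved salt,
salt = 2,860×34.1 + 4,530×34.7 + 3,100×5.1 + 2,750×22.2 = 97,526 + 157,191 + 15,810 + 61,050 = 331,577
volume = 2,860 + 4,530 + 3,100 + 2,750 = 13,240 m³
S = 331,577 / 13,240 = 25.0436 ‰

25.04 ‰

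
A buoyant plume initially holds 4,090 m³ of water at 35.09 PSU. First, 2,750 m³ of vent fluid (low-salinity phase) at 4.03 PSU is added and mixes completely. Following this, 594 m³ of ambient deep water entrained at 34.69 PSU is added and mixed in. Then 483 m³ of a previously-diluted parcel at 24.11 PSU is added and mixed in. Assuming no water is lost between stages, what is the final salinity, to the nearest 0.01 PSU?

Mass of salt is conserved:
Initial salt = 4,090×35.09 = 143,518.1
After stage 1: salt = 143,518.1 + 2,750×4.03 = 154,600.6; volume = 6,840 m³; S = 22.602 PSU
After stage 2: salt = 154,600.6 + 594×34.69 = 175,206.46; volume = 7,434 m³; S = 23.568 PSU
After stage 3: salt = 175,206.46 + 483×24.11 = 186,851.59; volume = 7,917 m³
S = 186,851.59 / 7,917 = 23.6013 PSU

23.60 PSU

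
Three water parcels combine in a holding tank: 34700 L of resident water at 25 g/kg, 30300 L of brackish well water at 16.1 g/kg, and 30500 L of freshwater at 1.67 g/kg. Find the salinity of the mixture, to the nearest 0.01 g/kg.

Total salt / total volume:
salt = 34,700×25 + 30,300×16.1 + 30,500×1.67 = 867,500 + 487,830 + 50,935 = 1,406,265
volume = 34,700 + 30,300 + 30,500 = 95,500 L
S = 1,406,265 / 95,500 = 14.7253 g/kg

14.73 g/kg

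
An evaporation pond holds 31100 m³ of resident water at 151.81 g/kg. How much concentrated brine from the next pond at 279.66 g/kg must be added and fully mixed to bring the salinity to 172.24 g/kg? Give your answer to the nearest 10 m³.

Salt balance: 31,100×151.81 + V×279.66 = (31,100+V)×172.24
4,721,291 + 279.66V = 5,356,664 + 172.24V
635,373 = 107.42V
V = 5,914.85 m³

5910 m³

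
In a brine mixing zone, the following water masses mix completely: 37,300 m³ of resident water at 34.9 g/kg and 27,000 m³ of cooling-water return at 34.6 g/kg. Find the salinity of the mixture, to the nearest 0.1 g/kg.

Mass of salt is conserved:
salt = 37,300×34.9 + 27,000×34.6 = 1,301,770 + 934,200 = 2,235,970
volume = 37,300 + 27,000 = 64,300 m³
S = 2,235,970 / 64,300 = 34.774 g/kg

34.8 g/kg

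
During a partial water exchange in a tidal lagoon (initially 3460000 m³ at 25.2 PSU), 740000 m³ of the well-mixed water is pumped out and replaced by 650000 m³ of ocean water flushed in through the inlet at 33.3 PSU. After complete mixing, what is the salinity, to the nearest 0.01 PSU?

26.76 PSU

Remaining after removal: 2,720,000 m³ at 25.2 PSU (salt = 68,544,000)
After addition: salt = 68,544,000 + 650,000×33.3 = 90,189,000; volume = 3,370,000 m³
S = 90,189,000 / 3,370,000 = 26.7623 PSU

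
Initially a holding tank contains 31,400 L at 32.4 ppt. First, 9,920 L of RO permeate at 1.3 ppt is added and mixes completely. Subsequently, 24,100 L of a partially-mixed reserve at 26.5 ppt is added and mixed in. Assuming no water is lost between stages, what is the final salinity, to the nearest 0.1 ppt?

25.5 ppt

Mass of salt is conserved:
Initial salt = 31,400×32.4 = 1,017,360
After stage 1: salt = 1,017,360 + 9,920×1.3 = 1,030,256; volume = 41,320 L; S = 24.934 ppt
After stage 2: salt = 1,030,256 + 24,100×26.5 = 1,668,906; volume = 65,420 L
S = 1,668,906 / 65,420 = 25.5106 ppt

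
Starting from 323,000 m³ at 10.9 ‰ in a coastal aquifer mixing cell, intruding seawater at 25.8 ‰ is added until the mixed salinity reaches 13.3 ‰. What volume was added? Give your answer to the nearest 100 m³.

62000 m³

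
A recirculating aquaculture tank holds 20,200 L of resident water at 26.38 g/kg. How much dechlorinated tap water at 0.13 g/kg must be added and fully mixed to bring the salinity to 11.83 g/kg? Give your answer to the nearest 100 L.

25100 L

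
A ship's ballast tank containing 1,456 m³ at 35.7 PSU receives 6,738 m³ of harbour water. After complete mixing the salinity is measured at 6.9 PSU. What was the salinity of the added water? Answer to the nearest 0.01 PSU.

0.68 PSU

Salt balance: 1,456×35.7 + 6,738×S = 8,194×6.9
51,979.2 + 6,738·S = 56,538.6
S = (56,538.6 − 51,979.2) / 6,738 = 0.6767 PSU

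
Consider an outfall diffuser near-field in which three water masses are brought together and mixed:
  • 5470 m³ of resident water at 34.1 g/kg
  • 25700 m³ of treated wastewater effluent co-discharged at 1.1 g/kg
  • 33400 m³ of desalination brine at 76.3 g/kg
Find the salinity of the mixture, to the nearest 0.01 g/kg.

By conservation of dissolved salt,
salt = 5,470×34.1 + 25,700×1.1 + 33,400×76.3 = 186,527 + 28,270 + 2,548,420 = 2,763,217
volume = 5,470 + 25,700 + 33,400 = 64,570 m³
S = 2,763,217 / 64,570 = 42.7941 g/kg

42.79 g/kg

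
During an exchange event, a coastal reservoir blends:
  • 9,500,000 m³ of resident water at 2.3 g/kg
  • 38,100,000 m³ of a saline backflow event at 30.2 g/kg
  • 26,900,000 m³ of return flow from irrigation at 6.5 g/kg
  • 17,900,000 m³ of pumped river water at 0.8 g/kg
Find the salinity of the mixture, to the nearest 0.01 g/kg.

14.74 g/kg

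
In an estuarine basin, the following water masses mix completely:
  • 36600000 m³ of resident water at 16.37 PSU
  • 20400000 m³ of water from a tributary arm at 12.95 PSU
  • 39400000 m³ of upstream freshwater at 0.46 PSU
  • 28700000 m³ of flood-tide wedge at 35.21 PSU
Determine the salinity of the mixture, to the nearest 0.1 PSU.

15.1 PSU

By conservation of dissolved salt,
salt = 36,600,000×16.37 + 20,400,000×12.95 + 39,400,000×0.46 + 28,700,000×35.21 = 599,142,000 + 264,180,000 + 18,124,000 + 1,010,527,000 = 1,891,973,000
volume = 36,600,000 + 20,400,000 + 39,400,000 + 28,700,000 = 125,100,000 m³
S = 1,891,973,000 / 125,100,000 = 15.124 PSU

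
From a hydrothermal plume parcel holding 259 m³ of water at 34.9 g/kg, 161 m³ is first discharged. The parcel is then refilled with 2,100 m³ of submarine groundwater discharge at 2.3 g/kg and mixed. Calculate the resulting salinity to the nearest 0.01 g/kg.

3.75 g/kg

Remaining after removal: 98 m³ at 34.9 g/kg (salt = 3,420.2)
After addition: salt = 3,420.2 + 2,100×2.3 = 8,250.2; volume = 2,198 m³
S = 8,250.2 / 2,198 = 3.7535 g/kg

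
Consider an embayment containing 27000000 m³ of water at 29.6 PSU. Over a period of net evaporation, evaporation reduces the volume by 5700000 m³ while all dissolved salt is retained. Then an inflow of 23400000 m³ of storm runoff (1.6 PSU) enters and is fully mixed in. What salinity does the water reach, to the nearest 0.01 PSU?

After evaporation: salt = 27,000,000×29.6 = 799,200,000; volume = 27,000,000 − 5,700,000 = 21,300,000 m³
After mixing: salt = 799,200,000 + 23,400,000×1.6 = 836,640,000; volume = 21,300,000 + 23,400,000 = 44,700,000 m³
S = 836,640,000 / 44,700,000 = 18.7168 PSU

18.72 PSU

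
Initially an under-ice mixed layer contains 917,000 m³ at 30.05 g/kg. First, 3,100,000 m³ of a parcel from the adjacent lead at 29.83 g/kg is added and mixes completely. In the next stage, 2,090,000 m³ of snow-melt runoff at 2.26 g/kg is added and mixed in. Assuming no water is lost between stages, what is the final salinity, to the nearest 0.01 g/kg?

20.43 g/kg

Salt balance:
Initial salt = 917,000×30.05 = 27,555,850
After stage 1: salt = 27,555,850 + 3,100,000×29.83 = 120,028,850; volume = 4,017,000 m³; S = 29.88 g/kg
After stage 2: salt = 120,028,850 + 2,090,000×2.26 = 124,752,250; volume = 6,107,000 m³
S = 124,752,250 / 6,107,000 = 20.4277 g/kg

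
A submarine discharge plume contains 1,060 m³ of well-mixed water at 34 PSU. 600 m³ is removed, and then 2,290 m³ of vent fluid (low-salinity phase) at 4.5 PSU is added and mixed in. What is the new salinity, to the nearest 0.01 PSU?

9.43 PSU

Remaining after removal: 460 m³ at 34 PSU (salt = 15,640)
After addition: salt = 15,640 + 2,290×4.5 = 25,945; volume = 2,750 m³
S = 25,945 / 2,750 = 9.4345 PSU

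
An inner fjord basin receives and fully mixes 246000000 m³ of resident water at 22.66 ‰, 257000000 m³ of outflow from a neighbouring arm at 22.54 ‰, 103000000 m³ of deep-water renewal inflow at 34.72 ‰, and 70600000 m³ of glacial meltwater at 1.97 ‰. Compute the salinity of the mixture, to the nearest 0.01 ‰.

22.29 ‰

Total salt / total volume:
salt = 246,000,000×22.66 + 257,000,000×22.54 + 103,000,000×34.72 + 70,600,000×1.97 = 5,574,360,000 + 5,792,780,000 + 3,576,160,000 + 139,082,000 = 15,082,382,000
volume = 246,000,000 + 257,000,000 + 103,000,000 + 70,600,000 = 676,600,000 m³
S = 15,082,382,000 / 676,600,000 = 22.2914 ‰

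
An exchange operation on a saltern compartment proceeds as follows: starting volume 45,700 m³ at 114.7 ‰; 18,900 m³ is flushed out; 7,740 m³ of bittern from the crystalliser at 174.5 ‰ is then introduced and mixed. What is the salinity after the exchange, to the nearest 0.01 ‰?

Remaining after removal: 26,800 m³ at 114.7 ‰ (salt = 3,073,960)
After addition: salt = 3,073,960 + 7,740×174.5 = 4,424,590; volume = 34,540 m³
S = 4,424,590 / 34,540 = 128.1005 ‰

128.10 ‰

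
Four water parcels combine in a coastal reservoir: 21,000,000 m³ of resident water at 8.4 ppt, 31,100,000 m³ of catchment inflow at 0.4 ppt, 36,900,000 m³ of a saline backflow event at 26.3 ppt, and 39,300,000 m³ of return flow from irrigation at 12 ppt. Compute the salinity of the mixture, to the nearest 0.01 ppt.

12.71 ppt

Salt balance:
salt = 21,000,000×8.4 + 31,100,000×0.4 + 36,900,000×26.3 + 39,300,000×12 = 176,400,000 + 12,440,000 + 970,470,000 + 471,600,000 = 1,630,910,000
volume = 21,000,000 + 31,100,000 + 36,900,000 + 39,300,000 = 128,300,000 m³
S = 1,630,910,000 / 128,300,000 = 12.7117 ppt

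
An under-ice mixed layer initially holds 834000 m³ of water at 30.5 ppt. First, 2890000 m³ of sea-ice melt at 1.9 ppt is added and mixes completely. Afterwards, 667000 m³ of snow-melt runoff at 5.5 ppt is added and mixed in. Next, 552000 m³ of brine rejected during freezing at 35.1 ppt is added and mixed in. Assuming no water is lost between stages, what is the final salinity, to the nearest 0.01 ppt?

By conservation of dissolved salt,
Initial salt = 834,000×30.5 = 25,437,000
After stage 1: salt = 25,437,000 + 2,890,000×1.9 = 30,928,000; volume = 3,724,000 m³; S = 8.305 ppt
After stage 2: salt = 30,928,000 + 667,000×5.5 = 34,596,500; volume = 4,391,000 m³; S = 7.879 ppt
After stage 3: salt = 34,596,500 + 552,000×35.1 = 53,971,700; volume = 4,943,000 m³
S = 53,971,700 / 4,943,000 = 10.9188 ppt

10.92 ppt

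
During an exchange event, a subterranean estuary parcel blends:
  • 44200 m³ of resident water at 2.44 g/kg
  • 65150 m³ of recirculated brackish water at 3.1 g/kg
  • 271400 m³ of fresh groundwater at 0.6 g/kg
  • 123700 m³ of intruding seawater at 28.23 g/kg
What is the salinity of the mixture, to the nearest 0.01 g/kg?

7.86 g/kg

Conserving salt mass:
salt = 44,200×2.44 + 65,150×3.1 + 271,400×0.6 + 123,700×28.23 = 107,848 + 201,965 + 162,840 + 3,492,051 = 3,964,704
volume = 44,200 + 65,150 + 271,400 + 123,700 = 504,450 m³
S = 3,964,704 / 504,450 = 7.8595 g/kg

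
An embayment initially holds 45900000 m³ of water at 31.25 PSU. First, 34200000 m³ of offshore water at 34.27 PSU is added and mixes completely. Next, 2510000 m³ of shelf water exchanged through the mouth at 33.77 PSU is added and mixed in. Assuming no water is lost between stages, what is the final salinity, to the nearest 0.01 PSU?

32.58 PSU

Mass of salt is conserved:
Initial salt = 45,900,000×31.25 = 1,434,375,000
After stage 1: salt = 1,434,375,000 + 34,200,000×34.27 = 2,606,409,000; volume = 80,100,000 m³; S = 32.539 PSU
After stage 2: salt = 2,606,409,000 + 2,510,000×33.77 = 2,691,171,700; volume = 82,610,000 m³
S = 2,691,171,700 / 82,610,000 = 32.5768 PSU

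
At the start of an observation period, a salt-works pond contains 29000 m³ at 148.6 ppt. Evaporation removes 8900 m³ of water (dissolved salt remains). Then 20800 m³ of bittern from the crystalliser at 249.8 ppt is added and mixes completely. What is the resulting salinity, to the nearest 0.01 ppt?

After evaporation: salt = 29,000×148.6 = 4,309,400; volume = 29,000 − 8,900 = 20,100 m³
After mixing: salt = 4,309,400 + 20,800×249.8 = 9,505,240; volume = 20,100 + 20,800 = 40,900 m³
S = 9,505,240 / 40,900 = 232.402 ppt

232.40 ppt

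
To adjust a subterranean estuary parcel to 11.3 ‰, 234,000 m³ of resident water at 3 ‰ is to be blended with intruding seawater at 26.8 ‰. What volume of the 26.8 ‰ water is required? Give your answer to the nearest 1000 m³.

Salt balance: 234,000×3 + V×26.8 = (234,000+V)×11.3
702,000 + 26.8V = 2,644,200 + 11.3V
1,942,200 = 15.5V
V = 125,303.23 m³

125000 m³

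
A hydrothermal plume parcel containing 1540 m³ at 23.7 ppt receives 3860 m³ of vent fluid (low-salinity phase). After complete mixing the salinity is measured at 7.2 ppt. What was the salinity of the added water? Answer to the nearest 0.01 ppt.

0.62 ppt

Salt balance: 1,540×23.7 + 3,860×S = 5,400×7.2
36,498 + 3,860·S = 38,880
S = (38,880 − 36,498) / 3,860 = 0.6171 ppt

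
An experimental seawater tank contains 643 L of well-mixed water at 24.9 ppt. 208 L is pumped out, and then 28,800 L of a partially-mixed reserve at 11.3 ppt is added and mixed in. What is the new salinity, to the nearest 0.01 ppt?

11.50 ppt

Remaining after removal: 435 L at 24.9 ppt (salt = 10,831.5)
After addition: salt = 10,831.5 + 28,800×11.3 = 336,271.5; volume = 29,235 L
S = 336,271.5 / 29,235 = 11.5024 ppt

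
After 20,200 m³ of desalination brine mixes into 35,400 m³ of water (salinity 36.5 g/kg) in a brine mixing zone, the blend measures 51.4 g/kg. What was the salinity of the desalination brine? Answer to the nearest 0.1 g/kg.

77.5 g/kg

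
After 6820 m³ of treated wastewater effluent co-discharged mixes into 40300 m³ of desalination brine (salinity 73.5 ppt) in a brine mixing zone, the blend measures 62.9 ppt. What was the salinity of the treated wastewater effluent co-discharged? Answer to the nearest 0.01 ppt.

0.26 ppt

Salt balance: 40,300×73.5 + 6,820×S = 47,120×62.9
2,962,050 + 6,820·S = 2,963,848
S = (2,963,848 − 2,962,050) / 6,820 = 0.2636 ppt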